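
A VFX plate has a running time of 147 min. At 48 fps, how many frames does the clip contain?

423360 frames

147 min = 8820 s.
Frames = 8820 × 48 = 423360.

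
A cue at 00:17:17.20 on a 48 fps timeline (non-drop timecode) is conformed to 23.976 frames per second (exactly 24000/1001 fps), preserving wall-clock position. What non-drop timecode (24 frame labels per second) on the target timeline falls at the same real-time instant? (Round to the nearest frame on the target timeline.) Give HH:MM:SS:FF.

Source frame index: (0×3600 + 17×60 + 17) × 48 + 20 = 49796.
Real time: 49796 / (48) = 12449/12 s.
Target frame: (12449/12) × (24000/1001) = 24898000/1001 ≈ 24873.127 → 24873.
At 24 labels/s: frame 24873 → 00:17:16:09.

00:17:16:09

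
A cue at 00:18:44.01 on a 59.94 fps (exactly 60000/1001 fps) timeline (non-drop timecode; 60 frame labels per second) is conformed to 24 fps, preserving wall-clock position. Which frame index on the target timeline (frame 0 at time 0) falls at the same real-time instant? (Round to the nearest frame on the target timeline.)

frame 27003

Source frame index: (0×3600 + 18×60 + 44) × 60 + 1 = 67441.
Real time: 67441 / (60000/1001) = 67508441/60000 s.
Target frame: (67508441/60000) × (24) = 67508441/2500 ≈ 27003.376 → 27003.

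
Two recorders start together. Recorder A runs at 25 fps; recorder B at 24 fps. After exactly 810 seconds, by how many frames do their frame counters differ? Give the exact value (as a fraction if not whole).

810 frames

A emits 25 × 810 = 20250 frames; B emits 24 × 810 = 19440.
Difference = 810 frames; B is behind A.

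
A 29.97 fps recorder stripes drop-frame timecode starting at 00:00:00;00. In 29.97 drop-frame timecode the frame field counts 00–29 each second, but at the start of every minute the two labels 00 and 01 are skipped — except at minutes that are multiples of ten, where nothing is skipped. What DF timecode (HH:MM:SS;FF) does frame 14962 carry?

Each 10-minute DF block holds 10 × 60 × 30 − 9 × 2 = 17982 frames. 14962 ÷ 17982 → 0 full blocks, remainder 14962.
Within the partial block the first minute is 1800 frames and each further minute 1798, so 8 further minute boundaries passed. Total skipped labels = 18 × 0 + 2 × 8 = 16.
Non-drop label index = 14962 + 16 = 14978; at 30 labels/s that is 00:08:19:08, i.e. DF 00:08:19;08.

00:08:19;08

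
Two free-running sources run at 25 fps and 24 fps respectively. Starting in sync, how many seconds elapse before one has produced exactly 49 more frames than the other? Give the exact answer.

49 seconds

The gap grows by |24 − 25| = 1 frame per second.
Time for a 49-frame gap: 49 ÷ (1) = 49 s.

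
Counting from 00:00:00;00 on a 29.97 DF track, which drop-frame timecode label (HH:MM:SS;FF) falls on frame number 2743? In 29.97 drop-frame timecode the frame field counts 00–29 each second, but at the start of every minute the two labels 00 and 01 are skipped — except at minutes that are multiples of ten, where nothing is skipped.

00:01:31;15

Each 10-minute DF block holds 10 × 60 × 30 − 9 × 2 = 17982 frames. 2743 ÷ 17982 → 0 full blocks, remainder 2743.
Within the partial block the first minute is 1800 frames and each further minute 1798, so 1 further minute boundary passed. Total skipped labels = 18 × 0 + 2 × 1 = 2.
Non-drop label index = 2743 + 2 = 2745; at 30 labels/s that is 00:01:31:15, i.e. DF 00:01:31;15.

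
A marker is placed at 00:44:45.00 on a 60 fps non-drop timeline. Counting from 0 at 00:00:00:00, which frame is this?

Total seconds to the label: (0 × 3600 + 44 × 60 + 45) = 2685.
Frame index = 2685 × 60 + 0 = 161100.

frame 161100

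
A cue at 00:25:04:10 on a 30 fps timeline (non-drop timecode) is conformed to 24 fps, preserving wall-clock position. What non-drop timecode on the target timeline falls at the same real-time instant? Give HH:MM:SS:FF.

Source frame index: (0×3600 + 25×60 + 4) × 30 + 10 = 45130.
Real time: 45130 / (30) = 4513/3 s.
Target frame: (4513/3) × (24) = 36104.
At 24 labels/s: frame 36104 → 00:25:04:08.

00:25:04:08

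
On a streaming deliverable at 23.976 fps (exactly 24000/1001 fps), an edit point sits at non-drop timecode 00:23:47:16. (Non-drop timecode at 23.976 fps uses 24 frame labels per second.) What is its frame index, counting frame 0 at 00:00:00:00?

frame 34264

Total seconds to the label: (0 × 3600 + 23 × 60 + 47) = 1427.
Frame index = 1427 × 24 + 16 = 34264.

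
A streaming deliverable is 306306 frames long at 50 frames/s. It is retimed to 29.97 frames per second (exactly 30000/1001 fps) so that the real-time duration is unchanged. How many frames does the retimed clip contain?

183600 frames

Target frames = source frames × (target rate / source rate) = 306306 × (30000/1001)/(50) = 306306 × 600/1001 = 183600.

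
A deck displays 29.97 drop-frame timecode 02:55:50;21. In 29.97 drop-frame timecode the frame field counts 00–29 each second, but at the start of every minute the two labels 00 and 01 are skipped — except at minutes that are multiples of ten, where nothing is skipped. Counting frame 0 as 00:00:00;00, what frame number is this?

As if non-drop at 30 labels/s: (2 × 3600 + 55 × 60 + 50) × 30 + 21 = 316521.
Minute boundaries passed: 175; those not divisible by 10: 175 − 17 = 158; dropped labels = 2 × 158 = 316.
Actual frame index = 316521 − 316 = 316205.

316205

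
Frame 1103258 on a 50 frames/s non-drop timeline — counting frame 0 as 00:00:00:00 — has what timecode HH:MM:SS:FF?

06:07:45:08

1103258 ÷ 50 = 22065 full seconds, remainder 8 frames.
22065 s = 6 h 7 min 45 s.
Timecode: 06:07:45:08.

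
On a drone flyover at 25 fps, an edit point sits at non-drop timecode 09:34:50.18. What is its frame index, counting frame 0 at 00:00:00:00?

frame 862268

Total seconds to the label: (9 × 3600 + 34 × 60 + 50) = 34490.
Frame index = 34490 × 25 + 18 = 862268.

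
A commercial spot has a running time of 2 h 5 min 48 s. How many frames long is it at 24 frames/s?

181152 frames

2 h 5 min 48 s = 7548 s.
Frames = 7548 × 24 = 181152.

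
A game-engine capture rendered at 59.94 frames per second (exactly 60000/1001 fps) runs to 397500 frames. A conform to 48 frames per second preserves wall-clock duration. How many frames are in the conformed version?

318318 frames

Target frames = source frames × (target rate / source rate) = 397500 × (48)/(60000/1001) = 397500 × 1001/1250 = 318318.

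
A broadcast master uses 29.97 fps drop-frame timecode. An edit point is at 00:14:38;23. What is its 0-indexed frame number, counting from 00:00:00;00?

26337

As if non-drop at 30 labels/s: (0 × 3600 + 14 × 60 + 38) × 30 + 23 = 26363.
Minute boundaries passed: 14; those not divisible by 10: 14 − 1 = 13; dropped labels = 2 × 13 = 26.
Actual frame index = 26363 − 26 = 26337.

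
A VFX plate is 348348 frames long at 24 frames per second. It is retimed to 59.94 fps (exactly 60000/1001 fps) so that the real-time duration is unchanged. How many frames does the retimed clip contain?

Target frames = source frames × (target rate / source rate) = 348348 × (60000/1001)/(24) = 348348 × 2500/1001 = 870000.

870000 frames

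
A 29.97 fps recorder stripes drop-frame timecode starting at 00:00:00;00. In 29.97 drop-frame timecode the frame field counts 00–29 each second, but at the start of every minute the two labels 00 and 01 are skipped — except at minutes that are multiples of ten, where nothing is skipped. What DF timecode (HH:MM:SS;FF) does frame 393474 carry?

03:38:48;28

Each 10-minute DF block holds 10 × 60 × 30 − 9 × 2 = 17982 frames. 393474 ÷ 17982 → 21 full blocks, remainder 15852.
Within the partial block the first minute is 1800 frames and each further minute 1798, so 8 further minute boundaries passed. Total skipped labels = 18 × 21 + 2 × 8 = 394.
Non-drop label index = 393474 + 394 = 393868; at 30 labels/s that is 03:38:48:28, i.e. DF 03:38:48;28.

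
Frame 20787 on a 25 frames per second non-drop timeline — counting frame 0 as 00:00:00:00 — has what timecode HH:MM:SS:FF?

20787 ÷ 25 = 831 full seconds, remainder 12 frames.
831 s = 0 h 13 min 51 s.
Timecode: 00:13:51:12.

00:13:51:12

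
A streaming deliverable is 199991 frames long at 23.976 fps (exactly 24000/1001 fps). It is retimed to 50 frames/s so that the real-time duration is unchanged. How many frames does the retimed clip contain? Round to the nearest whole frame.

417065 frames

Frames at target rate = 199991 × (50) / (24000/1001) = 200190991/480 ≈ 417064.565.
Nearest whole frame: 417065.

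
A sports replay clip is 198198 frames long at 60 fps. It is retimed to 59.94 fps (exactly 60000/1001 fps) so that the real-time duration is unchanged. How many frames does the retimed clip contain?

198000 frames

Target frames = source frames × (target rate / source rate) = 198198 × (60000/1001)/(60) = 198198 × 1000/1001 = 198000.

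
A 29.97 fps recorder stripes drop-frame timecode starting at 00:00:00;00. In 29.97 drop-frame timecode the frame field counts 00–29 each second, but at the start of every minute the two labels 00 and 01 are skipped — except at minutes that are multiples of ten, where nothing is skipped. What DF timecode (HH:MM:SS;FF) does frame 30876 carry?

Ten DF minutes hold 17982 frames, so frame 30876 lies in block 1 (frames 17982–35963) with 12894 frames into that block.
The block's first minute is 1800 frames and the rest 1798 each; 12894 frames reaches minute 7, so 1 × 18 + 7 × 2 = 32 labels have been skipped so far.
Adding those back, label number 30876 + 32 = 30908 at 30 labels/s is 1030 s + 8 f = 0 h 17 min 10 s frame 8, i.e. 00:17:10;08.

00:17:10;08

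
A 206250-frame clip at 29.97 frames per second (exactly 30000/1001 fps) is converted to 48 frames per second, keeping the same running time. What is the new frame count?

330330 frames

Target frames = source frames × (target rate / source rate) = 206250 × (48)/(30000/1001) = 206250 × 1001/625 = 330330.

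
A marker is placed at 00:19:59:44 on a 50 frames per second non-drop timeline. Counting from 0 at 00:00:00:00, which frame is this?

Total seconds to the label: (0 × 3600 + 19 × 60 + 59) = 1199.
Frame index = 1199 × 50 + 44 = 59994.

frame 59994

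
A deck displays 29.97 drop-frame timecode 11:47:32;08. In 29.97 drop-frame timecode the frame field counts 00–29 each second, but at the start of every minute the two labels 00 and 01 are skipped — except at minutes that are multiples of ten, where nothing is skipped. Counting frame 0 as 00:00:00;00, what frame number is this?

Complete 10-minute blocks: 70, each 17982 frames → 1258740.
Remaining 7 whole minutes in the current block: 1800 + 6 × 1798 = 12588 frames.
Within the current minute: 32 × 30 + 8 − 2 = 966 (labels ;00/;01 skipped at this minute). Total = 1258740 + 12588 + 966 = 1272294.

1272294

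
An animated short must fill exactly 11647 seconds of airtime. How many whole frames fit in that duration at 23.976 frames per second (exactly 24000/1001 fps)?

Frames = 11647 × 24000/1001 = 279528000/1001 ≈ 279248.7512.
Complete frames: 279248.

279248 frames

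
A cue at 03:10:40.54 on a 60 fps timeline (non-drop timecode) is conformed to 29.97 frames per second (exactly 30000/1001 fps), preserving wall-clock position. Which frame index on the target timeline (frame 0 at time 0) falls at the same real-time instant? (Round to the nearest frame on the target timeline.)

frame 342884

Source frame index: (3×3600 + 10×60 + 40) × 60 + 54 = 686454.
Real time: 686454 / (60) = 114409/10 s.
Target frame: (114409/10) × (30000/1001) = 343227000/1001 ≈ 342884.116 → 342884.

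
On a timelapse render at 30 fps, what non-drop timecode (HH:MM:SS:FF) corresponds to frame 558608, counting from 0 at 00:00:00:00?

558608 ÷ 30 = 18620 full seconds, remainder 8 frames.
18620 s = 5 h 10 min 20 s.
Timecode: 05:10:20:08.

05:10:20:08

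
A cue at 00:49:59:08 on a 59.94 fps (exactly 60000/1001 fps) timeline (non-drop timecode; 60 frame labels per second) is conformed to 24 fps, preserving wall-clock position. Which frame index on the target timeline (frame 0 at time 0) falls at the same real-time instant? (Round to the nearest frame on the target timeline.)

frame 72051

Source frame index: (0×3600 + 49×60 + 59) × 60 + 8 = 179948.
Real time: 179948 / (60000/1001) = 45031987/15000 s.
Target frame: (45031987/15000) × (24) = 45031987/625 ≈ 72051.179 → 72051.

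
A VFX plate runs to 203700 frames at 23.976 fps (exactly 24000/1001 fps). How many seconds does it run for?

Running time = 203700 / (24000/1001) = 8495.9875 s.

8495.9875 seconds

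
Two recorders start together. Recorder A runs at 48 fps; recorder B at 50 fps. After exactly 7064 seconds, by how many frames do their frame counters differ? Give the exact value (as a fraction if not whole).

A emits 48 × 7064 = 339072 frames; B emits 50 × 7064 = 353200.
Difference = 14128 frames; B is ahead of A.

14128 frames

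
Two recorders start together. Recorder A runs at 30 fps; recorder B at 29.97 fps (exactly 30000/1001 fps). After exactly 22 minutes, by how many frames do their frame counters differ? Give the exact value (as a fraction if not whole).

3600/91 frames

22 min = 1320 s.
A emits 30 × 1320 = 39600 frames; B emits 30000/1001 × 1320 = 3600000/91.
Difference = 3600/91 frames (≈ 39.5604); B is behind A.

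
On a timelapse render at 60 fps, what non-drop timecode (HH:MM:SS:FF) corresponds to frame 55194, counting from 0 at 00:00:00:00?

00:15:19:54

55194 ÷ 60 = 919 full seconds, remainder 54 frames.
919 s = 0 h 15 min 19 s.
Timecode: 00:15:19:54.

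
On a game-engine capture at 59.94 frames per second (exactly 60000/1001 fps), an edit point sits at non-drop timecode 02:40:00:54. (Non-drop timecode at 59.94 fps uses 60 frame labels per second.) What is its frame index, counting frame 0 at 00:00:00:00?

576054

Total seconds to the label: (2 × 3600 + 40 × 60 + 0) = 9600.
Frame index = 9600 × 60 + 54 = 576054.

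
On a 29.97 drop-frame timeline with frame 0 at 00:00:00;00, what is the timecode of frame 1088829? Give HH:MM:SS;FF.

10:05:30;19

Each 10-minute DF block holds 10 × 60 × 30 − 9 × 2 = 17982 frames. 1088829 ÷ 17982 → 60 full blocks, remainder 9909.
Within the partial block the first minute is 1800 frames and each further minute 1798, so 5 further minute boundaries passed. Total skipped labels = 18 × 60 + 2 × 5 = 1090.
Non-drop label index = 1088829 + 1090 = 1089919; at 30 labels/s that is 10:05:30:19, i.e. DF 10:05:30;19.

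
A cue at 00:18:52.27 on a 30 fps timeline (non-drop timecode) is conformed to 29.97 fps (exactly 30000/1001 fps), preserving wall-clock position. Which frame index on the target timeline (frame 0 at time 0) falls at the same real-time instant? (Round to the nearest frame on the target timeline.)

frame 33953

Source frame index: (0×3600 + 18×60 + 52) × 30 + 27 = 33987.
Real time: 33987 / (30) = 11329/10 s.
Target frame: (11329/10) × (30000/1001) = 33987000/1001 ≈ 33953.047 → 33953.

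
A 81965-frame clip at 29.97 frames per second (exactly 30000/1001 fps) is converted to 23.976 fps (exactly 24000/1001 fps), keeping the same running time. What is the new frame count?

Target frames = source frames × (target rate / source rate) = 81965 × (24000/1001)/(30000/1001) = 81965 × 4/5 = 65572.

65572 frames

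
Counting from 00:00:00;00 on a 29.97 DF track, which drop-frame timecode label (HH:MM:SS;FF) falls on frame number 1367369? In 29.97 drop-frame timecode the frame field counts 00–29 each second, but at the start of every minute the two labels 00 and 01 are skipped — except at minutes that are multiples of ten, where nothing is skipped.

Each 10-minute DF block holds 10 × 60 × 30 − 9 × 2 = 17982 frames. 1367369 ÷ 17982 → 76 full blocks, remainder 737.
Within the partial block the first minute is 1800 frames and each further minute 1798, so 0 further minute boundaries passed. Total skipped labels = 18 × 76 + 2 × 0 = 1368.
Non-drop label index = 1367369 + 1368 = 1368737; at 30 labels/s that is 12:40:24:17, i.e. DF 12:40:24;17.

12:40:24;17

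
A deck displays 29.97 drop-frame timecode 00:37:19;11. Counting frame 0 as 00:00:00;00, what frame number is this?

67113

As if non-drop at 30 labels/s: (0 × 3600 + 37 × 60 + 19) × 30 + 11 = 67181.
Minute boundaries passed: 37; those not divisible by 10: 37 − 3 = 34; dropped labels = 2 × 34 = 68.
Actual frame index = 67181 − 68 = 67113.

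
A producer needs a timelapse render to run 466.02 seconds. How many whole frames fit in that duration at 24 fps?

Frames = 466.02 × 24 = 279612/25 ≈ 11184.4800.
Complete frames: 11184.

11184 frames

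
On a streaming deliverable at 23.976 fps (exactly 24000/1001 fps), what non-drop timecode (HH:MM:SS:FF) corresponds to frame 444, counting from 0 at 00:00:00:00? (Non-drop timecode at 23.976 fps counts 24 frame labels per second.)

00:00:18:12

444 ÷ 24 = 18 full seconds, remainder 12 frames.
18 s = 0 h 0 min 18 s.
Timecode: 00:00:18:12.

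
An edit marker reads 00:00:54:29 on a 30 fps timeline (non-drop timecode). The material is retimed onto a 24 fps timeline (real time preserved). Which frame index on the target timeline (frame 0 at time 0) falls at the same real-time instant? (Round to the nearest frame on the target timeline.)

Source frame index: (0×3600 + 0×60 + 54) × 30 + 29 = 1649.
Real time: 1649 / (30) = 1649/30 s.
Target frame: (1649/30) × (24) = 6596/5 ≈ 1319.200 → 1319.

frame 1319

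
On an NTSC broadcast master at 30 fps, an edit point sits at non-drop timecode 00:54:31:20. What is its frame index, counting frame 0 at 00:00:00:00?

98150

Total seconds to the label: (0 × 3600 + 54 × 60 + 31) = 3271.
Frame index = 3271 × 30 + 20 = 98150.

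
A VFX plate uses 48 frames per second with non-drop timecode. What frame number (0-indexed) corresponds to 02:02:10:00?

Total seconds to the label: (2 × 3600 + 2 × 60 + 10) = 7330.
Frame index = 7330 × 48 + 0 = 351840.

frame 351840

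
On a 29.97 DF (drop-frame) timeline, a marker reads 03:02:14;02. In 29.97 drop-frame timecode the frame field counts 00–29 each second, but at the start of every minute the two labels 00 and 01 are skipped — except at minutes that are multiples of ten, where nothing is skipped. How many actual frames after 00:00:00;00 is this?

Complete 10-minute blocks: 18, each 17982 frames → 323676.
Remaining 2 whole minutes in the current block: 1800 + 1 × 1798 = 3598 frames.
Within the current minute: 14 × 30 + 2 − 2 = 420 (labels ;00/;01 skipped at this minute). Total = 323676 + 3598 + 420 = 327694.

327694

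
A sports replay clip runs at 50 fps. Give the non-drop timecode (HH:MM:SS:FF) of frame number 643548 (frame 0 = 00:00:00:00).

03:34:30:48

643548 ÷ 50 = 12870 full seconds, remainder 48 frames.
12870 s = 3 h 34 min 30 s.
Timecode: 03:34:30:48.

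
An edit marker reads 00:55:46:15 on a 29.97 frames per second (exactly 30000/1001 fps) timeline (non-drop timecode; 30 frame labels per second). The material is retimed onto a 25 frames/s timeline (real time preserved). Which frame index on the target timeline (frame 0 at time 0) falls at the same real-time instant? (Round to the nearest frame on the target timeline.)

frame 83746

Source frame index: (0×3600 + 55×60 + 46) × 30 + 15 = 100395.
Real time: 100395 / (30000/1001) = 6699693/2000 s.
Target frame: (6699693/2000) × (25) = 6699693/80 ≈ 83746.163 → 83746.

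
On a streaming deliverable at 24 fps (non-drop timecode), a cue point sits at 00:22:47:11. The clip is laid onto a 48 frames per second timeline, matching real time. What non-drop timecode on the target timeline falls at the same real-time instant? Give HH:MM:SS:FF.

Source frame index: (0×3600 + 22×60 + 47) × 24 + 11 = 32819.
Real time: 32819 / (24) = 32819/24 s.
Target frame: (32819/24) × (48) = 65638.
At 48 labels/s: frame 65638 → 00:22:47:22.

00:22:47:22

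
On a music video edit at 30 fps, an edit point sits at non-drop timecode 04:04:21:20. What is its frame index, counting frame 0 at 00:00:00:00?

439850

Total seconds to the label: (4 × 3600 + 4 × 60 + 21) = 14661.
Frame index = 14661 × 30 + 20 = 439850.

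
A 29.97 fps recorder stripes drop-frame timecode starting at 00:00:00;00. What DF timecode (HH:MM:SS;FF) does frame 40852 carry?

00:22:43;02

Each 10-minute DF block holds 10 × 60 × 30 − 9 × 2 = 17982 frames. 40852 ÷ 17982 → 2 full blocks, remainder 4888.
Within the partial block the first minute is 1800 frames and each further minute 1798, so 2 further minute boundaries passed. Total skipped labels = 18 × 2 + 2 × 2 = 40.
Non-drop label index = 40852 + 40 = 40892; at 30 labels/s that is 00:22:43:02, i.e. DF 00:22:43;02.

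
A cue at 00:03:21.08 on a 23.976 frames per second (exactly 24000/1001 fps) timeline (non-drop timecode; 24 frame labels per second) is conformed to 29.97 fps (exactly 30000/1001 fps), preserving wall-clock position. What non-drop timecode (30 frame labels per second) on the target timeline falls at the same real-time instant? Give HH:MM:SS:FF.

00:03:21:10

Source frame index: (0×3600 + 3×60 + 21) × 24 + 8 = 4832.
Real time: 4832 / (24000/1001) = 151151/750 s.
Target frame: (151151/750) × (30000/1001) = 6040.
At 30 labels/s: frame 6040 → 00:03:21:10.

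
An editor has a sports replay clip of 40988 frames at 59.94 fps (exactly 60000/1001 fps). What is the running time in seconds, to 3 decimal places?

Running time = 40988 × 1001/60000 = 10257247/15000 s ≈ 683.816 s.

683.816 seconds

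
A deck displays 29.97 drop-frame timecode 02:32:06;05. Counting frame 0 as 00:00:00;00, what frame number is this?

As if non-drop at 30 labels/s: (2 × 3600 + 32 × 60 + 6) × 30 + 5 = 273785.
Minute boundaries passed: 152; those not divisible by 10: 152 − 15 = 137; dropped labels = 2 × 137 = 274.
Actual frame index = 273785 − 274 = 273511.

273511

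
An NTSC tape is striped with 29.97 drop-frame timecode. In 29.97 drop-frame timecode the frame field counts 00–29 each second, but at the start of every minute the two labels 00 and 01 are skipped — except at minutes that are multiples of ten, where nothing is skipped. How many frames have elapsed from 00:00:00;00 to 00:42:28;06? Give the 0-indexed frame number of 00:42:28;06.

76370

As if non-drop at 30 labels/s: (0 × 3600 + 42 × 60 + 28) × 30 + 6 = 76446.
Minute boundaries passed: 42; those not divisible by 10: 42 − 4 = 38; dropped labels = 2 × 38 = 76.
Actual frame index = 76446 − 76 = 76370.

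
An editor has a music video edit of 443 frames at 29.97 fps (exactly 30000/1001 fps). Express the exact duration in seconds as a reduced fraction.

Running time = 443 ÷ (30000/1001) = 443 × 1001/30000 = 443443/30000 s.

443443/30000 seconds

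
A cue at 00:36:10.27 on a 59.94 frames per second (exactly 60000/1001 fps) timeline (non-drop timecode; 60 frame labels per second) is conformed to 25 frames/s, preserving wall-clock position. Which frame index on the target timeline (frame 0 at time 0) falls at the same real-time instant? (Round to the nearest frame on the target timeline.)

Source frame index: (0×3600 + 36×60 + 10) × 60 + 27 = 130227.
Real time: 130227 / (60000/1001) = 43452409/20000 s.
Target frame: (43452409/20000) × (25) = 43452409/800 ≈ 54315.511 → 54316.

frame 54316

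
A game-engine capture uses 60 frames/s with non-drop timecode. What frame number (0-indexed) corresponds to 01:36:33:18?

347598

Total seconds to the label: (1 × 3600 + 36 × 60 + 33) = 5793.
Frame index = 5793 × 60 + 18 = 347598.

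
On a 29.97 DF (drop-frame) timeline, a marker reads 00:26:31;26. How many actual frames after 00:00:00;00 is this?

Complete 10-minute blocks: 2, each 17982 frames → 35964.
Remaining 6 whole minutes in the current block: 1800 + 5 × 1798 = 10790 frames.
Within the current minute: 31 × 30 + 26 − 2 = 954 (labels ;00/;01 skipped at this minute). Total = 35964 + 10790 + 954 = 47708.

47708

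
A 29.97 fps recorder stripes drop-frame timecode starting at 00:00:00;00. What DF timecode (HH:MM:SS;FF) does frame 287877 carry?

02:40:05;15

Ten DF minutes hold 17982 frames, so frame 287877 lies in block 16 (frames 287712–305693) with 165 frames into that block.
The block's first minute is 1800 frames and the rest 1798 each; 165 frames reaches minute 0, so 16 × 18 + 0 × 2 = 288 labels have been skipped so far.
Adding those back, label number 287877 + 288 = 288165 at 30 labels/s is 9605 s + 15 f = 2 h 40 min 5 s frame 15, i.e. 02:40:05;15.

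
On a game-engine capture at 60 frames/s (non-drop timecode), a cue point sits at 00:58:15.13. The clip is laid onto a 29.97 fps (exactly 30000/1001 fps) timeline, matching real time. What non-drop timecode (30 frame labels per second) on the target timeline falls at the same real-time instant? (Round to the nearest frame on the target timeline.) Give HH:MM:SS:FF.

Source frame index: (0×3600 + 58×60 + 15) × 60 + 13 = 209713.
Real time: 209713 / (60) = 209713/60 s.
Target frame: (209713/60) × (30000/1001) = 14979500/143 ≈ 104751.748 → 104752.
At 30 labels/s: frame 104752 → 00:58:11:22.

00:58:11:22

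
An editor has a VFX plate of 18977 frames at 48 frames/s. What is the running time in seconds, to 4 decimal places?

Running time = 18977 × 1/48 = 18977/48 s ≈ 395.3542 s.

395.3542 seconds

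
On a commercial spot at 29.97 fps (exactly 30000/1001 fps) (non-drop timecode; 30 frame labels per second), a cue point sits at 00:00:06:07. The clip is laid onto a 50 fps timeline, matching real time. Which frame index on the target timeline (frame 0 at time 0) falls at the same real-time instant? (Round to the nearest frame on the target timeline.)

Source frame index: (0×3600 + 0×60 + 6) × 30 + 7 = 187.
Real time: 187 / (30000/1001) = 187187/30000 s.
Target frame: (187187/30000) × (50) = 187187/600 ≈ 311.978 → 312.

frame 312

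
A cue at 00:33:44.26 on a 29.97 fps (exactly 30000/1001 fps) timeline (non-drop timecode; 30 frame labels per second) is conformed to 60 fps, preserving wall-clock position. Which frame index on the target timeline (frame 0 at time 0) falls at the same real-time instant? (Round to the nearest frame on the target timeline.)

Source frame index: (0×3600 + 33×60 + 44) × 30 + 26 = 60746.
Real time: 60746 / (30000/1001) = 30403373/15000 s.
Target frame: (30403373/15000) × (60) = 30403373/250 ≈ 121613.492 → 121613.

frame 121613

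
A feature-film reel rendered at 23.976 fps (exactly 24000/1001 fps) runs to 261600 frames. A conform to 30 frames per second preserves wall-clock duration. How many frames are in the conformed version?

327327 frames

Target frames = source frames × (target rate / source rate) = 261600 × (30)/(24000/1001) = 261600 × 1001/800 = 327327.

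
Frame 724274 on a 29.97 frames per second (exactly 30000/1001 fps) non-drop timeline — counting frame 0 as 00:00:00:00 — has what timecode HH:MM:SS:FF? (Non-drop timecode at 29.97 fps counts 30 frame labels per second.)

06:42:22:14

724274 ÷ 30 = 24142 full seconds, remainder 14 frames.
24142 s = 6 h 42 min 22 s.
Timecode: 06:42:22:14.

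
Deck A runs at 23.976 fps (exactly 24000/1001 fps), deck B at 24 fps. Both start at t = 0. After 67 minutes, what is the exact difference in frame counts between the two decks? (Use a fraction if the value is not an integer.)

67 min = 4020 s.
A emits 24000/1001 × 4020 = 96480000/1001 frames; B emits 24 × 4020 = 96480.
Difference = 96480/1001 frames (≈ 96.3836); B is ahead of A.

96480/1001 frames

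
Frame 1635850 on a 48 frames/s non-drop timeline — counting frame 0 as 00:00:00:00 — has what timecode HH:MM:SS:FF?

09:28:00:10

1635850 ÷ 48 = 34080 full seconds, remainder 10 frames.
34080 s = 9 h 28 min 0 s.
Timecode: 09:28:00:10.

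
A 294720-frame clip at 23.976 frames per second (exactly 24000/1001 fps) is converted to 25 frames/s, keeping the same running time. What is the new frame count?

307307 frames

Target frames = source frames × (target rate / source rate) = 294720 × (25)/(24000/1001) = 294720 × 1001/960 = 307307.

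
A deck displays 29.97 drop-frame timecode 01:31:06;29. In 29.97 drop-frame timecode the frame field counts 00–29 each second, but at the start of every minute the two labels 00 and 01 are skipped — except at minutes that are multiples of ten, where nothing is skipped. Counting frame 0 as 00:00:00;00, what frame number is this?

Complete 10-minute blocks: 9, each 17982 frames → 161838.
Remaining 1 whole minute in the current block: 1800 + 0 × 1798 = 1800 frames.
Within the current minute: 6 × 30 + 29 − 2 = 207 (labels ;00/;01 skipped at this minute). Total = 161838 + 1800 + 207 = 163845.

163845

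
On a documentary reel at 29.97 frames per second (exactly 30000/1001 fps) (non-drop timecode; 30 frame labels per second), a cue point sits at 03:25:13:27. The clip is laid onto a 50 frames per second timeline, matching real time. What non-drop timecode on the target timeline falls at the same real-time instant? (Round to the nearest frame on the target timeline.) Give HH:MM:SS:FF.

03:25:26:11

Source frame index: (3×3600 + 25×60 + 13) × 30 + 27 = 369417.
Real time: 369417 / (30000/1001) = 123262139/10000 s.
Target frame: (123262139/10000) × (50) = 123262139/200 ≈ 616310.695 → 616311.
At 50 labels/s: frame 616311 → 03:25:26:11.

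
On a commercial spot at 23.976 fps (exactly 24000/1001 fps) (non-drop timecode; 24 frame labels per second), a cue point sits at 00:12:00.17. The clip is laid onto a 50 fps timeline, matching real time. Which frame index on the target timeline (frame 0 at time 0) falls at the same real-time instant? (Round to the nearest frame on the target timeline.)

Source frame index: (0×3600 + 12×60 + 0) × 24 + 17 = 17297.
Real time: 17297 / (24000/1001) = 17314297/24000 s.
Target frame: (17314297/24000) × (50) = 17314297/480 ≈ 36071.452 → 36071.

frame 36071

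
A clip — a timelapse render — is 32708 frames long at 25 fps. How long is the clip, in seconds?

Running time = 32708 / (25) = 1308.32 s.

1308.32 seconds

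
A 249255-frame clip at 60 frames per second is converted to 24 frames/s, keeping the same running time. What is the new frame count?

99702 frames

Frames at target rate = 249255 × (24) / (60) = 99702.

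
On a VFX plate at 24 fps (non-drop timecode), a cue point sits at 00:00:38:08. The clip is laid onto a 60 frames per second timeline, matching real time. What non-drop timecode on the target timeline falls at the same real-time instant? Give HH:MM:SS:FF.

Source frame index: (0×3600 + 0×60 + 38) × 24 + 8 = 920.
Real time: 920 / (24) = 115/3 s.
Target frame: (115/3) × (60) = 2300.
At 60 labels/s: frame 2300 → 00:00:38:20.

00:00:38:20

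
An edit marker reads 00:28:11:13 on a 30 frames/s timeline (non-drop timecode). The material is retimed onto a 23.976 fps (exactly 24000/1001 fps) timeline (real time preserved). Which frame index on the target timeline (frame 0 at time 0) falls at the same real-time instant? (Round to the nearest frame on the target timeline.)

frame 40554

Source frame index: (0×3600 + 28×60 + 11) × 30 + 13 = 50743.
Real time: 50743 / (30) = 50743/30 s.
Target frame: (50743/30) × (24000/1001) = 527200/13 ≈ 40553.846 → 40554.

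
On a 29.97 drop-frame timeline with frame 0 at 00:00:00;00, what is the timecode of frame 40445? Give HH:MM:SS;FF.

Ten DF minutes hold 17982 frames, so frame 40445 lies in block 2 (frames 35964–53945) with 4481 frames into that block.
The block's first minute is 1800 frames and the rest 1798 each; 4481 frames reaches minute 2, so 2 × 18 + 2 × 2 = 40 labels have been skipped so far.
Adding those back, label number 40445 + 40 = 40485 at 30 labels/s is 1349 s + 15 f = 0 h 22 min 29 s frame 15, i.e. 00:22:29;15.

00:22:29;15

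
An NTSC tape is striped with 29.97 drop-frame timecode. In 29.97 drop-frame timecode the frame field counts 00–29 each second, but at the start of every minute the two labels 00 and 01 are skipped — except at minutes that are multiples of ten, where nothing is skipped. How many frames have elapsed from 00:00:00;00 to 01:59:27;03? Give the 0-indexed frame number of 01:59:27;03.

214797

As if non-drop at 30 labels/s: (1 × 3600 + 59 × 60 + 27) × 30 + 3 = 215013.
Minute boundaries passed: 119; those not divisible by 10: 119 − 11 = 108; dropped labels = 2 × 108 = 216.
Actual frame index = 215013 − 216 = 214797.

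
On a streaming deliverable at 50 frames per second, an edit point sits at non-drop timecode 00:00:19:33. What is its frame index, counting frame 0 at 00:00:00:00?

Total seconds to the label: (0 × 3600 + 0 × 60 + 19) = 19.
Frame index = 19 × 50 + 33 = 983.

frame 983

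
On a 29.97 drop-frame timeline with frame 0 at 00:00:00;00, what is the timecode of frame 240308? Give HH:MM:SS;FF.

Ten DF minutes hold 17982 frames, so frame 240308 lies in block 13 (frames 233766–251747) with 6542 frames into that block.
The block's first minute is 1800 frames and the rest 1798 each; 6542 frames reaches minute 3, so 13 × 18 + 3 × 2 = 240 labels have been skipped so far.
Adding those back, label number 240308 + 240 = 240548 at 30 labels/s is 8018 s + 8 f = 2 h 13 min 38 s frame 8, i.e. 02:13:38;08.

02:13:38;08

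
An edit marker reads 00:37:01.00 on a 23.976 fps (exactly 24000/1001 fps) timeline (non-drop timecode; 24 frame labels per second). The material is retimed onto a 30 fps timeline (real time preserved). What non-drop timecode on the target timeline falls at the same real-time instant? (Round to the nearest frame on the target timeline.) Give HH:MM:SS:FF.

00:37:03:07

Source frame index: (0×3600 + 37×60 + 1) × 24 + 0 = 53304.
Real time: 53304 / (24000/1001) = 2223221/1000 s.
Target frame: (2223221/1000) × (30) = 6669663/100 ≈ 66696.630 → 66697.
At 30 labels/s: frame 66697 → 00:37:03:07.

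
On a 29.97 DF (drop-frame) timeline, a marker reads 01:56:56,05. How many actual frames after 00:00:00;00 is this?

Complete 10-minute blocks: 11, each 17982 frames → 197802.
Remaining 6 whole minutes in the current block: 1800 + 5 × 1798 = 10790 frames.
Within the current minute: 56 × 30 + 5 − 2 = 1683 (labels ;00/;01 skipped at this minute). Total = 197802 + 10790 + 1683 = 210275.

210275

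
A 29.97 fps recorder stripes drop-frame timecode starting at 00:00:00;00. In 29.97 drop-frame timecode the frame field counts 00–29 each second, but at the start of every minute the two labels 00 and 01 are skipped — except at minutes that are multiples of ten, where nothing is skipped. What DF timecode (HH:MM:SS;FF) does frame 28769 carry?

Ten DF minutes hold 17982 frames, so frame 28769 lies in block 1 (frames 17982–35963) with 10787 frames into that block.
The block's first minute is 1800 frames and the rest 1798 each; 10787 frames reaches minute 5, so 1 × 18 + 5 × 2 = 28 labels have been skipped so far.
Adding those back, label number 28769 + 28 = 28797 at 30 labels/s is 959 s + 27 f = 0 h 15 min 59 s frame 27, i.e. 00:15:59;27.

00:15:59;27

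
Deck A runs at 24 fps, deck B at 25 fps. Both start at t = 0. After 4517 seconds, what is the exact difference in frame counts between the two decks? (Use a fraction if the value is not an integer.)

4517 frames

A emits 24 × 4517 = 108408 frames; B emits 25 × 4517 = 112925.
Difference = 4517 frames; B is ahead of A.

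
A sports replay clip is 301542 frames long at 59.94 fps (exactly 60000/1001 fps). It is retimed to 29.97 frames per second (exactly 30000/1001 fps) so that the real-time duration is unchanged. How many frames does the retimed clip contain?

150771 frames

Target frames = source frames × (target rate / source rate) = 301542 × (30000/1001)/(60000/1001) = 301542 × 1/2 = 150771.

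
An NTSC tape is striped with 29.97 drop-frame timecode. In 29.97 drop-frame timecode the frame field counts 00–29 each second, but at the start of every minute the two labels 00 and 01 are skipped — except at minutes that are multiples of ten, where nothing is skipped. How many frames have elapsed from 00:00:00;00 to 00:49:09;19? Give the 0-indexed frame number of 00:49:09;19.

Complete 10-minute blocks: 4, each 17982 frames → 71928.
Remaining 9 whole minutes in the current block: 1800 + 8 × 1798 = 16184 frames.
Within the current minute: 9 × 30 + 19 − 2 = 287 (labels ;00/;01 skipped at this minute). Total = 71928 + 16184 + 287 = 88399.

88399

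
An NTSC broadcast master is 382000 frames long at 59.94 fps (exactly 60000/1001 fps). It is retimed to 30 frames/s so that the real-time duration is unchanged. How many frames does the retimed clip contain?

Target frames = source frames × (target rate / source rate) = 382000 × (30)/(60000/1001) = 382000 × 1001/2000 = 191191.

191191 frames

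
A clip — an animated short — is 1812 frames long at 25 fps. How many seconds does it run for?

72.48 seconds

Running time = 1812 / (25) = 72.48 s.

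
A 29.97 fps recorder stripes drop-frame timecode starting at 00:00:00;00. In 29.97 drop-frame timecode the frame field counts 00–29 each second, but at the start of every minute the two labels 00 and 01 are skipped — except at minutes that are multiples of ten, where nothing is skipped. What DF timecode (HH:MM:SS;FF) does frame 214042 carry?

01:59:01;28

Each 10-minute DF block holds 10 × 60 × 30 − 9 × 2 = 17982 frames. 214042 ÷ 17982 → 11 full blocks, remainder 16240.
Within the partial block the first minute is 1800 frames and each further minute 1798, so 9 further minute boundaries passed. Total skipped labels = 18 × 11 + 2 × 9 = 216.
Non-drop label index = 214042 + 216 = 214258; at 30 labels/s that is 01:59:01:28, i.e. DF 01:59:01;28.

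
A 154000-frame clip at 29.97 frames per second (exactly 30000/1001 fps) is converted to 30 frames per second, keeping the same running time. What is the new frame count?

Target frames = source frames × (target rate / source rate) = 154000 × (30)/(30000/1001) = 154000 × 1001/1000 = 154154.

154154 frames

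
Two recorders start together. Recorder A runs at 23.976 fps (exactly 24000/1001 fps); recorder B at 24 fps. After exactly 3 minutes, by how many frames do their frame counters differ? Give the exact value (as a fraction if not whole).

3 min = 180 s.
A emits 24000/1001 × 180 = 4320000/1001 frames; B emits 24 × 180 = 4320.
Difference = 4320/1001 frames (≈ 4.3157); B is ahead of A.

4320/1001 frames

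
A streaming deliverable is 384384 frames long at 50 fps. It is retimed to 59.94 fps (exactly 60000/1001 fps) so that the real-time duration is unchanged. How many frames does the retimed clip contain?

460800 frames

Target frames = source frames × (target rate / source rate) = 384384 × (60000/1001)/(50) = 384384 × 1200/1001 = 460800.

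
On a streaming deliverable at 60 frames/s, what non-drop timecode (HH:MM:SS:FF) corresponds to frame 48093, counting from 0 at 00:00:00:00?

48093 ÷ 60 = 801 full seconds, remainder 33 frames.
801 s = 0 h 13 min 21 s.
Timecode: 00:13:21:33.

00:13:21:33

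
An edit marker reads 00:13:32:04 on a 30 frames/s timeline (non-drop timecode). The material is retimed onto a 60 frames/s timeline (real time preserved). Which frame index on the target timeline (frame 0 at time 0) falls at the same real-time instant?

frame 48728

Source frame index: (0×3600 + 13×60 + 32) × 30 + 4 = 24364.
Real time: 24364 / (30) = 12182/15 s.
Target frame: (12182/15) × (60) = 48728.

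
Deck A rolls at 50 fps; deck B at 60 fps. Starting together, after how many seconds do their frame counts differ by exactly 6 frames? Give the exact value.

The gap grows by |60 − 50| = 10 frames per second.
Time for a 6-frame gap: 6 ÷ (10) = 0.6 s.

0.6 seconds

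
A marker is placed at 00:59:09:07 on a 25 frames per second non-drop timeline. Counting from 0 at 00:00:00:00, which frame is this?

frame 88732

Total seconds to the label: (0 × 3600 + 59 × 60 + 9) = 3549.
Frame index = 3549 × 25 + 7 = 88732.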